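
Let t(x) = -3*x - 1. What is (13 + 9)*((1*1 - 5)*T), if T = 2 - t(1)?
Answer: -528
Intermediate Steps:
t(x) = -1 - 3*x
T = 6 (T = 2 - (-1 - 3*1) = 2 - (-1 - 3) = 2 - 1*(-4) = 2 + 4 = 6)
(13 + 9)*((1*1 - 5)*T) = (13 + 9)*((1*1 - 5)*6) = 22*((1 - 5)*6) = 22*(-4*6) = 22*(-24) = -528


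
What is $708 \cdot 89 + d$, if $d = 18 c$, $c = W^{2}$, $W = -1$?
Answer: $63030$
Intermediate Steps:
$c = 1$ ($c = \left(-1\right)^{2} = 1$)
$d = 18$ ($d = 18 \cdot 1 = 18$)
$708 \cdot 89 + d = 708 \cdot 89 + 18 = 63012 + 18 = 63030$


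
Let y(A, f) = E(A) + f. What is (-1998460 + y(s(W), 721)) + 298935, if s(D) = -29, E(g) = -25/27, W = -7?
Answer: -45867733/27 ≈ -1.6988e+6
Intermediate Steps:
E(g) = -25/27 (E(g) = -25*1/27 = -25/27)
y(A, f) = -25/27 + f
(-1998460 + y(s(W), 721)) + 298935 = (-1998460 + (-25/27 + 721)) + 298935 = (-1998460 + 19442/27) + 298935 = -53938978/27 + 298935 = -45867733/27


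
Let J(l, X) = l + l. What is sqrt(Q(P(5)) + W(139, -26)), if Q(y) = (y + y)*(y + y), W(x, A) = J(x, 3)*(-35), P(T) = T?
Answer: 3*I*sqrt(1070) ≈ 98.133*I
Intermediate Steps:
J(l, X) = 2*l
W(x, A) = -70*x (W(x, A) = (2*x)*(-35) = -70*x)
Q(y) = 4*y**2 (Q(y) = (2*y)*(2*y) = 4*y**2)
sqrt(Q(P(5)) + W(139, -26)) = sqrt(4*5**2 - 70*139) = sqrt(4*25 - 9730) = sqrt(100 - 9730) = sqrt(-9630) = 3*I*sqrt(1070)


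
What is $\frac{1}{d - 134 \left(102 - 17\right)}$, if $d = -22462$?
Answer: $- \frac{1}{33852} \approx -2.954 \cdot 10^{-5}$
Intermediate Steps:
$\frac{1}{d - 134 \left(102 - 17\right)} = \frac{1}{-22462 - 134 \left(102 - 17\right)} = \frac{1}{-22462 - 11390} = \frac{1}{-33852} = - \frac{1}{33852}$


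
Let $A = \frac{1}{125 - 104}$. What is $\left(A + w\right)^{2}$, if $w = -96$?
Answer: $\frac{4060225}{441} \approx 9206.9$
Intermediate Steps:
$A = \frac{1}{21} \approx 0.047619$
$\left(A + w\right)^{2} = \left(\frac{1}{21} - 96\right)^{2} = \left(- \frac{2015}{21}\right)^{2} = \frac{4060225}{441}$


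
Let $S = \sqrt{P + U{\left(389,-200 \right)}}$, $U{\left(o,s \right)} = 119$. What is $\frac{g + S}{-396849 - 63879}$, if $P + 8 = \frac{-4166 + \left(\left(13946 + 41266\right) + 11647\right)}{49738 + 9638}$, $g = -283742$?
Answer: $\frac{141871}{230364} - \frac{\sqrt{24690875019}}{6839046432} \approx 0.61583$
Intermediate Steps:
$P = - \frac{412315}{59376}$ ($P = -8 + \frac{-4166 + \left(\left(13946 + 41266\right) + 11647\right)}{49738 + 9638} = -8 + \frac{-4166 + \left(55212 + 11647\right)}{59376} = -8 + \left(-4166 + 66859\right) \frac{1}{59376} = -8 + 62693 \cdot \frac{1}{59376} = -8 + \frac{62693}{59376} = - \frac{412315}{59376} \approx -6.9441$)
$S = \frac{\sqrt{24690875019}}{14844}$ ($S = \sqrt{- \frac{412315}{59376} + 119} = \sqrt{\frac{6653429}{59376}} = \frac{\sqrt{24690875019}}{14844} \approx 10.586$)
$\frac{g + S}{-396849 - 63879} = \frac{-283742 + \frac{\sqrt{24690875019}}{14844}}{-396849 - 63879} = \frac{-283742 + \frac{\sqrt{24690875019}}{14844}}{-460728} = \left(-283742 + \frac{\sqrt{24690875019}}{14844}\right) \left(- \frac{1}{460728}\right) = \frac{141871}{230364} - \frac{\sqrt{24690875019}}{6839046432}$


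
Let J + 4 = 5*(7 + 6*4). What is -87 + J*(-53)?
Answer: -8090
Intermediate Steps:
J = 151 (J = -4 + 5*(7 + 6*4) = -4 + 5*(7 + 24) = -4 + 5*31 = -4 + 155 = 151)
-87 + J*(-53) = -87 + 151*(-53) = -87 - 8003 = -8090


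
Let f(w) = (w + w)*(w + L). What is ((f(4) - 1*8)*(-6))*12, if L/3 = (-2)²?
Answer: -8640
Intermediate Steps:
L = 12 (L = 3*(-2)² = 3*4 = 12)
f(w) = 2*w*(12 + w) (f(w) = (w + w)*(w + 12) = (2*w)*(12 + w) = 2*w*(12 + w))
((f(4) - 1*8)*(-6))*12 = ((2*4*(12 + 4) - 1*8)*(-6))*12 = ((2*4*16 - 8)*(-6))*12 = ((128 - 8)*(-6))*12 = (120*(-6))*12 = -720*12 = -8640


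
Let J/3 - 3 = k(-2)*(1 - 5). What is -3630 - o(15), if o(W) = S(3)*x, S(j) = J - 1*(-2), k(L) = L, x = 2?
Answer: -3700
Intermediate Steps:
J = 33 (J = 9 + 3*(-2*(1 - 5)) = 9 + 3*(-2*(-4)) = 9 + 3*8 = 9 + 24 = 33)
S(j) = 35 (S(j) = 33 - 1*(-2) = 33 + 2 = 35)
o(W) = 70 (o(W) = 35*2 = 70)
-3630 - o(15) = -3630 - 1*70 = -3630 - 70 = -3700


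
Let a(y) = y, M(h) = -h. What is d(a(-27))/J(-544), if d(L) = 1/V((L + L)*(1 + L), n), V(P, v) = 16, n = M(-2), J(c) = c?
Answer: -1/8704 ≈ -0.00011489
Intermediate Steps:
n = 2 (n = -1*(-2) = 2)
d(L) = 1/16
d(a(-27))/J(-544) = (1/16)/(-544) = (1/16)*(-1/544) = -1/8704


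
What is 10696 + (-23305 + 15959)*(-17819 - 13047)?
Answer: 226752332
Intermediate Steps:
10696 + (-23305 + 15959)*(-17819 - 13047) = 10696 - 7346*(-30866) = 10696 + 226741636 = 226752332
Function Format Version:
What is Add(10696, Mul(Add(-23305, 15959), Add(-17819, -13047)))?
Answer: 226752332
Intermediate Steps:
Add(10696, Mul(Add(-23305, 15959), Add(-17819, -13047))) = Add(10696, Mul(-7346, -30866)) = Add(10696, 226741636) = 226752332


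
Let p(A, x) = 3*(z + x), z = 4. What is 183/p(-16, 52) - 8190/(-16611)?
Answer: 10013/6328 ≈ 1.5823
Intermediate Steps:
p(A, x) = 12 + 3*x (p(A, x) = 3*(4 + x) = 12 + 3*x)
183/p(-16, 52) - 8190/(-16611) = 183/(12 + 3*52) - 8190/(-16611) = 183/(12 + 156) - 8190*(-1/16611) = 183/168 + 390/791 = 183*(1/168) + 390/791 = 61/56 + 390/791 = 10013/6328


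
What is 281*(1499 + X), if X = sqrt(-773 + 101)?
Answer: 421219 + 1124*I*sqrt(42) ≈ 4.2122e+5 + 7284.4*I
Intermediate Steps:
X = 4*I*sqrt(42) (X = sqrt(-672) = 4*I*sqrt(42) ≈ 25.923*I)
281*(1499 + X) = 281*(1499 + 4*I*sqrt(42)) = 421219 + 1124*I*sqrt(42)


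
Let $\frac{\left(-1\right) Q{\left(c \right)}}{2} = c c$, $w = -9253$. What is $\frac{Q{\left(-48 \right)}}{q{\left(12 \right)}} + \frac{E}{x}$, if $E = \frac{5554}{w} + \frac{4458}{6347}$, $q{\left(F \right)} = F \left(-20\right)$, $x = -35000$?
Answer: $\frac{1409490769763}{73410988750} \approx 19.2$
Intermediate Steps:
$q{\left(F \right)} = - 20 F$
$Q{\left(c \right)} = - 2 c^{2}$ ($Q{\left(c \right)} = - 2 c c = - 2 c^{2}$)
$E = \frac{5998636}{58728791}$ ($E = \frac{5554}{-9253} + \frac{4458}{6347} = 5554 \left(- \frac{1}{9253}\right) + 4458 \cdot \frac{1}{6347} = - \frac{5554}{9253} + \frac{4458}{6347} = \frac{5998636}{58728791} \approx 0.10214$)
$\frac{Q{\left(-48 \right)}}{q{\left(12 \right)}} + \frac{E}{x} = \frac{\left(-2\right) \left(-48\right)^{2}}{\left(-20\right) 12} + \frac{5998636}{58728791 \left(-35000\right)} = \frac{\left(-2\right) 2304}{-240} + \frac{5998636}{58728791} \left(- \frac{1}{35000}\right) = \left(-4608\right) \left(- \frac{1}{240}\right) - \frac{214237}{73410988750} = \frac{96}{5} - \frac{214237}{73410988750} = \frac{1409490769763}{73410988750}$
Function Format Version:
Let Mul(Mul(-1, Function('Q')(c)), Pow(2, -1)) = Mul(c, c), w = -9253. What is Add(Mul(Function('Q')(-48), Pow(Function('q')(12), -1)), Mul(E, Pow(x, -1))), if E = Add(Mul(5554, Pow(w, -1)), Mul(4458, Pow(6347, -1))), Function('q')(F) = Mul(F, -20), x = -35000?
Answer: Rational(1409490769763, 73410988750) ≈ 19.200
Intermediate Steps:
Function('q')(F) = Mul(-20, F)
Function('Q')(c) = Mul(-2, Pow(c, 2)) (Function('Q')(c) = Mul(-2, Mul(c, c)) = Mul(-2, Pow(c, 2)))
E = Rational(5998636, 58728791) (E = Add(Mul(5554, Pow(-9253, -1)), Mul(4458, Pow(6347, -1))) = Add(Mul(5554, Rational(-1, 9253)), Mul(4458, Rational(1, 6347))) = Add(Rational(-5554, 9253), Rational(4458, 6347)) = Rational(5998636, 58728791) ≈ 0.10214)
Add(Mul(Function('Q')(-48), Pow(Function('q')(12), -1)), Mul(E, Pow(x, -1))) = Add(Mul(Mul(-2, Pow(-48, 2)), Pow(Mul(-20, 12), -1)), Mul(Rational(5998636, 58728791), Pow(-35000, -1))) = Add(Mul(Mul(-2, 2304), Pow(-240, -1)), Mul(Rational(5998636, 58728791), Rational(-1, 35000))) = Add(Mul(-4608, Rational(-1, 240)), Rational(-214237, 73410988750)) = Add(Rational(96, 5), Rational(-214237, 73410988750)) = Rational(1409490769763, 73410988750)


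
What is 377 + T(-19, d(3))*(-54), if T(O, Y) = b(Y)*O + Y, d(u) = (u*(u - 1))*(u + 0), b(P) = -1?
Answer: -1621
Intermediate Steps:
d(u) = u²*(-1 + u) (d(u) = (u*(-1 + u))*u = u²*(-1 + u))
T(O, Y) = Y - O (T(O, Y) = -O + Y = Y - O)
377 + T(-19, d(3))*(-54) = 377 + (3²*(-1 + 3) - 1*(-19))*(-54) = 377 + (9*2 + 19)*(-54) = 377 + (18 + 19)*(-54) = 377 + 37*(-54) = 377 - 1998 = -1621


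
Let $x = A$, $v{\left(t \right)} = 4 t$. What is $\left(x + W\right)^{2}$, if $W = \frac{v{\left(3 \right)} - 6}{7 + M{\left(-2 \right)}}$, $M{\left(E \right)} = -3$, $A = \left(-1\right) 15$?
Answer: $\frac{729}{4} \approx 182.25$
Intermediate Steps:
$A = -15$
$x = -15$
$W = \frac{3}{2}$ ($W = \frac{4 \cdot 3 - 6}{7 - 3} = \frac{12 - 6}{4} = 6 \cdot \frac{1}{4} = \frac{3}{2} \approx 1.5$)
$\left(x + W\right)^{2} = \left(-15 + \frac{3}{2}\right)^{2} = \left(- \frac{27}{2}\right)^{2} = \frac{729}{4}$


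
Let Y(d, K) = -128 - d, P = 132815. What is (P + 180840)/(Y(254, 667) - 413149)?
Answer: -313655/413531 ≈ -0.75848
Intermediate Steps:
(P + 180840)/(Y(254, 667) - 413149) = (132815 + 180840)/((-128 - 1*254) - 413149) = 313655/((-128 - 254) - 413149) = 313655/(-382 - 413149) = 313655/(-413531) = 313655*(-1/413531) = -313655/413531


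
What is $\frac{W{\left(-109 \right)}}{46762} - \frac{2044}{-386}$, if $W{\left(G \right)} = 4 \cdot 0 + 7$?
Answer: $\frac{47792115}{9025066} \approx 5.2955$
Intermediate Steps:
$W{\left(G \right)} = 7$ ($W{\left(G \right)} = 0 + 7 = 7$)
$\frac{W{\left(-109 \right)}}{46762} - \frac{2044}{-386} = \frac{7}{46762} - \frac{2044}{-386} = 7 \cdot \frac{1}{46762} - - \frac{1022}{193} = \frac{7}{46762} + \frac{1022}{193} = \frac{47792115}{9025066}$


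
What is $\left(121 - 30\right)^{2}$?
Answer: $8281$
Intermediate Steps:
$\left(121 - 30\right)^{2} = 91^{2} = 8281$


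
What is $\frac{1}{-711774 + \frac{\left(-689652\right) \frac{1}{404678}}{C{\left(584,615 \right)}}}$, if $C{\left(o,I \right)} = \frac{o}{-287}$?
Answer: $- \frac{59082988}{42053685218181} \approx -1.4049 \cdot 10^{-6}$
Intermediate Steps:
$C{\left(o,I \right)} = - \frac{o}{287}$ ($C{\left(o,I \right)} = o \left(- \frac{1}{287}\right) = - \frac{o}{287}$)
$\frac{1}{-711774 + \frac{\left(-689652\right) \frac{1}{404678}}{C{\left(584,615 \right)}}} = \frac{1}{-711774 + \frac{\left(-689652\right) \frac{1}{404678}}{\left(- \frac{1}{287}\right) 584}} = \frac{1}{-711774 + \frac{\left(-689652\right) \frac{1}{404678}}{- \frac{584}{287}}} = \frac{1}{-711774 - - \frac{49482531}{59082988}} = \frac{1}{-711774 + \frac{49482531}{59082988}} = \frac{1}{- \frac{42053685218181}{59082988}} = - \frac{59082988}{42053685218181}$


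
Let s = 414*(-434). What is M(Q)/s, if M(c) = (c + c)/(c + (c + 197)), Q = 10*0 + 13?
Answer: -13/20033874 ≈ -6.4890e-7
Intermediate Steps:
s = -179676
Q = 13 (Q = 0 + 13 = 13)
M(c) = 2*c/(197 + 2*c) (M(c) = (2*c)/(c + (197 + c)) = (2*c)/(197 + 2*c) = 2*c/(197 + 2*c))
M(Q)/s = (2*13/(197 + 2*13))/(-179676) = (2*13/(197 + 26))*(-1/179676) = (2*13/223)*(-1/179676) = (2*13*(1/223))*(-1/179676) = (26/223)*(-1/179676) = -13/20033874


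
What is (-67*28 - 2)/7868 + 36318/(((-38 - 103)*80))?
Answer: -12788911/3697960 ≈ -3.4584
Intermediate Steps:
(-67*28 - 2)/7868 + 36318/(((-38 - 103)*80)) = (-1876 - 2)*(1/7868) + 36318/((-141*80)) = -1878*1/7868 + 36318/(-11280) = -939/3934 + 36318*(-1/11280) = -939/3934 - 6053/1880 = -12788911/3697960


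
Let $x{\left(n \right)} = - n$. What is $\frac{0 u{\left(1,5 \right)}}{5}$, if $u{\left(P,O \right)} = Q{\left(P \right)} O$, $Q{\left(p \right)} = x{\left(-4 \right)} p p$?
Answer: $0$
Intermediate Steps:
$Q{\left(p \right)} = 4 p^{2}$ ($Q{\left(p \right)} = \left(-1\right) \left(-4\right) p p = 4 p p = 4 p^{2}$)
$u{\left(P,O \right)} = 4 O P^{2}$ ($u{\left(P,O \right)} = 4 P^{2} O = 4 O P^{2}$)
$\frac{0 u{\left(1,5 \right)}}{5} = \frac{0 \cdot 4 \cdot 5 \cdot 1^{2}}{5} = 0 \cdot 4 \cdot 5 \cdot 1 \cdot \frac{1}{5} = 0 \cdot 20 \cdot \frac{1}{5} = 0 \cdot \frac{1}{5} = 0$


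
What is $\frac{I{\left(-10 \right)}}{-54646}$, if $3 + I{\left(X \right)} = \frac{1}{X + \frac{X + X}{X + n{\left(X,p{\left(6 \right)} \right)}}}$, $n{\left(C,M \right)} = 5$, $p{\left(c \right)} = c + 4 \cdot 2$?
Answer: $\frac{19}{327876} \approx 5.7949 \cdot 10^{-5}$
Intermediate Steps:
$p{\left(c \right)} = 8 + c$ ($p{\left(c \right)} = c + 8 = 8 + c$)
$I{\left(X \right)} = -3 + \frac{1}{X + \frac{2 X}{5 + X}}$ ($I{\left(X \right)} = -3 + \frac{1}{X + \frac{X + X}{X + 5}} = -3 + \frac{1}{X + \frac{2 X}{5 + X}}$)
$\frac{I{\left(-10 \right)}}{-54646} = \frac{\frac{1}{-10} \frac{1}{7 - 10} \left(5 - -200 - 3 \left(-10\right)^{2}\right)}{-54646} = - \frac{5 + 200 - 300}{10 \left(-3\right)} \left(- \frac{1}{54646}\right) = \left(- \frac{1}{10}\right) \left(- \frac{1}{3}\right) \left(5 + 200 - 300\right) \left(- \frac{1}{54646}\right) = \left(- \frac{1}{10}\right) \left(- \frac{1}{3}\right) \left(-95\right) \left(- \frac{1}{54646}\right) = \left(- \frac{19}{6}\right) \left(- \frac{1}{54646}\right) = \frac{19}{327876}$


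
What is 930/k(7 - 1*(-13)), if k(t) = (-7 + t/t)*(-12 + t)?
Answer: -155/8 ≈ -19.375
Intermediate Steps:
k(t) = 72 - 6*t (k(t) = (-7 + 1)*(-12 + t) = -6*(-12 + t) = 72 - 6*t)
930/k(7 - 1*(-13)) = 930/(72 - 6*(7 - 1*(-13))) = 930/(72 - 6*(7 + 13)) = 930/(72 - 6*20) = 930/(72 - 120) = 930/(-48) = 930*(-1/48) = -155/8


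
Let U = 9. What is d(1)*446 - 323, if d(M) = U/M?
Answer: 3691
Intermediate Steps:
d(M) = 9/M
d(1)*446 - 323 = (9/1)*446 - 323 = (9*1)*446 - 323 = 9*446 - 323 = 4014 - 323 = 3691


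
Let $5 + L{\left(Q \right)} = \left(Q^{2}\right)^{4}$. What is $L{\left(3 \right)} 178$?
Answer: $1166968$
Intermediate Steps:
$L{\left(Q \right)} = -5 + Q^{8}$ ($L{\left(Q \right)} = -5 + \left(Q^{2}\right)^{4} = -5 + Q^{8}$)
$L{\left(3 \right)} 178 = \left(-5 + 3^{8}\right) 178 = \left(-5 + 6561\right) 178 = 6556 \cdot 178 = 1166968$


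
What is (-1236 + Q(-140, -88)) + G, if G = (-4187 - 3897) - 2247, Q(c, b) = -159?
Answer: -11726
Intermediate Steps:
G = -10331 (G = -8084 - 2247 = -10331)
(-1236 + Q(-140, -88)) + G = (-1236 - 159) - 10331 = -1395 - 10331 = -11726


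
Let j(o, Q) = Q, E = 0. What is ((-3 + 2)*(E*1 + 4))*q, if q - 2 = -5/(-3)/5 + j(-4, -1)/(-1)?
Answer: -40/3 ≈ -13.333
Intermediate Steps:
q = 10/3 (q = 2 + (-5/(-3)/5 - 1/(-1)) = 2 + (-5*(-1/3)*(1/5) - 1*(-1)) = 2 + ((5/3)*(1/5) + 1) = 2 + (1/3 + 1) = 2 + 4/3 = 10/3 ≈ 3.3333)
((-3 + 2)*(E*1 + 4))*q = ((-3 + 2)*(0*1 + 4))*(10/3) = -(0 + 4)*(10/3) = -1*4*(10/3) = -4*10/3 = -40/3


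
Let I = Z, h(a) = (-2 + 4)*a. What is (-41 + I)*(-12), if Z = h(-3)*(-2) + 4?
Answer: 300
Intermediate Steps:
h(a) = 2*a
Z = 16 (Z = (2*(-3))*(-2) + 4 = -6*(-2) + 4 = 12 + 4 = 16)
I = 16
(-41 + I)*(-12) = (-41 + 16)*(-12) = -25*(-12) = 300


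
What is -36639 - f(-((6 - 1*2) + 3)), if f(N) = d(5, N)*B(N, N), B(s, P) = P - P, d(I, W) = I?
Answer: -36639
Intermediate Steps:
B(s, P) = 0
f(N) = 0 (f(N) = 5*0 = 0)
-36639 - f(-((6 - 1*2) + 3)) = -36639 - 1*0 = -36639 + 0 = -36639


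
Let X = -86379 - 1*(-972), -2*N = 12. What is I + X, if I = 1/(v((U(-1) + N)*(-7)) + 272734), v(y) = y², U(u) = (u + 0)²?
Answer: -23398016312/273959 ≈ -85407.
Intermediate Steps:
U(u) = u²
N = -6 (N = -½*12 = -6)
X = -85407 (X = -86379 + 972 = -85407)
I = 1/273959 (I = 1/((((-1)² - 6)*(-7))² + 272734) = 1/(((1 - 6)*(-7))² + 272734) = 1/((-5*(-7))² + 272734) = 1/(35² + 272734) = 1/(1225 + 272734) = 1/273959 ≈ 3.6502e-6)
I + X = 1/273959 - 85407 = -23398016312/273959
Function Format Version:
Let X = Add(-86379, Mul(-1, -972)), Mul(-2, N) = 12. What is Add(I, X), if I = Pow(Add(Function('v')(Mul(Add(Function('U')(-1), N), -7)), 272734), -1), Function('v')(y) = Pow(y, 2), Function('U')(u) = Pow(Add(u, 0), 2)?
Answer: Rational(-23398016312, 273959) ≈ -85407.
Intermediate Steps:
Function('U')(u) = Pow(u, 2)
N = -6 (N = Mul(Rational(-1, 2), 12) = -6)
X = -85407 (X = Add(-86379, 972) = -85407)
I = Rational(1, 273959) (I = Pow(Add(Pow(Mul(Add(Pow(-1, 2), -6), -7), 2), 272734), -1) = Pow(Add(Pow(Mul(Add(1, -6), -7), 2), 272734), -1) = Pow(Add(Pow(Mul(-5, -7), 2), 272734), -1) = Pow(Add(Pow(35, 2), 272734), -1) = Pow(Add(1225, 272734), -1) = Pow(273959, -1) = Rational(1, 273959) ≈ 3.6502e-6)
Add(I, X) = Add(Rational(1, 273959), -85407) = Rational(-23398016312, 273959)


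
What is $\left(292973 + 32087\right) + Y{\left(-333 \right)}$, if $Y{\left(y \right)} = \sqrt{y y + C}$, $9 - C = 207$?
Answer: $325060 + 21 \sqrt{251} \approx 3.2539 \cdot 10^{5}$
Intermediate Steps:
$C = -198$ ($C = 9 - 207 = -198$)
$Y{\left(y \right)} = \sqrt{-198 + y^{2}}$ ($Y{\left(y \right)} = \sqrt{y y - 198} = \sqrt{y^{2} - 198} = \sqrt{-198 + y^{2}}$)
$\left(292973 + 32087\right) + Y{\left(-333 \right)} = \left(292973 + 32087\right) + \sqrt{-198 + \left(-333\right)^{2}} = 325060 + \sqrt{-198 + 110889} = 325060 + \sqrt{110691} = 325060 + 21 \sqrt{251}$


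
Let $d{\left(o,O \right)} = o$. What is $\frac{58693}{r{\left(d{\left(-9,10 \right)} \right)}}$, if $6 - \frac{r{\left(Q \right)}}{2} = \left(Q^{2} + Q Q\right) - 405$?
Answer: $\frac{58693}{498} \approx 117.86$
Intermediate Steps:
$r{\left(Q \right)} = 822 - 4 Q^{2}$ ($r{\left(Q \right)} = 12 - 2 \left(\left(Q^{2} + Q Q\right) - 405\right) = 12 - 2 \left(\left(Q^{2} + Q^{2}\right) - 405\right) = 12 - 2 \left(2 Q^{2} - 405\right) = 12 - 2 \left(-405 + 2 Q^{2}\right) = 12 - \left(-810 + 4 Q^{2}\right) = 822 - 4 Q^{2}$)
$\frac{58693}{r{\left(d{\left(-9,10 \right)} \right)}} = \frac{58693}{822 - 4 \left(-9\right)^{2}} = \frac{58693}{822 - 324} = \frac{58693}{498}$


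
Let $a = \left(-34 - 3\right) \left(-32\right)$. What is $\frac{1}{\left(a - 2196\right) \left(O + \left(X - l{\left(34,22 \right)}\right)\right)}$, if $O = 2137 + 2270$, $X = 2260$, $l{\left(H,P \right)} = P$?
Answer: $- \frac{1}{6724740} \approx -1.487 \cdot 10^{-7}$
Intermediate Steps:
$a = 1184$ ($a = \left(-37\right) \left(-32\right) = 1184$)
$O = 4407$
$\frac{1}{\left(a - 2196\right) \left(O + \left(X - l{\left(34,22 \right)}\right)\right)} = \frac{1}{\left(1184 - 2196\right) \left(4407 + \left(2260 - 22\right)\right)} = \frac{1}{\left(-1012\right) \left(4407 + \left(2260 - 22\right)\right)} = \frac{1}{\left(-1012\right) \left(4407 + 2238\right)} = \frac{1}{\left(-1012\right) 6645} = \frac{1}{-6724740} = - \frac{1}{6724740}$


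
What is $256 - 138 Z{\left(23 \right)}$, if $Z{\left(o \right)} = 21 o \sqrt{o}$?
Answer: $256 - 66654 \sqrt{23} \approx -3.1941 \cdot 10^{5}$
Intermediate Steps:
$Z{\left(o \right)} = 21 o^{\frac{3}{2}}$
$256 - 138 Z{\left(23 \right)} = 256 - 138 \cdot 21 \cdot 23^{\frac{3}{2}} = 256 - 138 \cdot 21 \cdot 23 \sqrt{23} = 256 - 138 \cdot 483 \sqrt{23} = 256 - 66654 \sqrt{23}$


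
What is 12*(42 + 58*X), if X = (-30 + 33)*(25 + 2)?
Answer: 56880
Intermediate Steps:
X = 81 (X = 3*27 = 81)
12*(42 + 58*X) = 12*(42 + 58*81) = 12*(42 + 4698) = 12*4740 = 56880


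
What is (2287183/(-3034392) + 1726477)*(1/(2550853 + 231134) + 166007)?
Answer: 1209717028571398906116955/4220819548452 ≈ 2.8661e+11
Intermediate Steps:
(2287183/(-3034392) + 1726477)*(1/(2550853 + 231134) + 166007) = (2287183*(-1/3034392) + 1726477)*(1/2781987 + 166007) = (-2287183/3034392 + 1726477)*(1/2781987 + 166007) = (5238805709801/3034392)*(461829315910/2781987) = 1209717028571398906116955/4220819548452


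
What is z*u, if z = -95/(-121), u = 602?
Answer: 57190/121 ≈ 472.64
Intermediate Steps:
z = 95/121 (z = -95*(-1/121) = 95/121 ≈ 0.78512)
z*u = (95/121)*602 = 57190/121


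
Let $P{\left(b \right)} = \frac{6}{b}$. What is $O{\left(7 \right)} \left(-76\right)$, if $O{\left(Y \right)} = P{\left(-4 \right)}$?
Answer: $114$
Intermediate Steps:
$O{\left(Y \right)} = - \frac{3}{2}$ ($O{\left(Y \right)} = \frac{6}{-4} = 6 \left(- \frac{1}{4}\right) = - \frac{3}{2}$)
$O{\left(7 \right)} \left(-76\right) = \left(- \frac{3}{2}\right) \left(-76\right) = 114$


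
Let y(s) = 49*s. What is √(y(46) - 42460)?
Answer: I*√40206 ≈ 200.51*I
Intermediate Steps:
√(y(46) - 42460) = √(49*46 - 42460) = √(2254 - 42460) = √(-40206) = I*√40206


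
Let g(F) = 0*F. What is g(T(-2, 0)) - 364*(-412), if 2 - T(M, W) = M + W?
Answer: 149968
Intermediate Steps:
T(M, W) = 2 - M - W (T(M, W) = 2 - (M + W) = 2 + (-M - W) = 2 - M - W)
g(F) = 0
g(T(-2, 0)) - 364*(-412) = 0 - 364*(-412) = 0 + 149968 = 149968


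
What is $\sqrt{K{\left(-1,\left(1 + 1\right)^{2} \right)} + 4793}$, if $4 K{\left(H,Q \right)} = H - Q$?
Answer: $\frac{\sqrt{19167}}{2} \approx 69.222$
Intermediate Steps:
$K{\left(H,Q \right)} = - \frac{Q}{4} + \frac{H}{4}$ ($K{\left(H,Q \right)} = \frac{H - Q}{4} = - \frac{Q}{4} + \frac{H}{4}$)
$\sqrt{K{\left(-1,\left(1 + 1\right)^{2} \right)} + 4793} = \sqrt{\left(- \frac{\left(1 + 1\right)^{2}}{4} + \frac{1}{4} \left(-1\right)\right) + 4793} = \sqrt{\left(- \frac{2^{2}}{4} - \frac{1}{4}\right) + 4793} = \sqrt{\left(\left(- \frac{1}{4}\right) 4 - \frac{1}{4}\right) + 4793} = \sqrt{\left(-1 - \frac{1}{4}\right) + 4793} = \sqrt{- \frac{5}{4} + 4793} = \sqrt{\frac{19167}{4}} = \frac{\sqrt{19167}}{2}$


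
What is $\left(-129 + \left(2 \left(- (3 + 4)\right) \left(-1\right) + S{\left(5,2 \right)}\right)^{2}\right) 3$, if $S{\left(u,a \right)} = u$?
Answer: $696$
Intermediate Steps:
$\left(-129 + \left(2 \left(- (3 + 4)\right) \left(-1\right) + S{\left(5,2 \right)}\right)^{2}\right) 3 = \left(-129 + \left(2 \left(- (3 + 4)\right) \left(-1\right) + 5\right)^{2}\right) 3 = \left(-129 + \left(2 \left(\left(-1\right) 7\right) \left(-1\right) + 5\right)^{2}\right) 3 = \left(-129 + \left(2 \left(-7\right) \left(-1\right) + 5\right)^{2}\right) 3 = \left(-129 + \left(\left(-14\right) \left(-1\right) + 5\right)^{2}\right) 3 = \left(-129 + \left(14 + 5\right)^{2}\right) 3 = \left(-129 + 19^{2}\right) 3 = \left(-129 + 361\right) 3 = 232 \cdot 3 = 696$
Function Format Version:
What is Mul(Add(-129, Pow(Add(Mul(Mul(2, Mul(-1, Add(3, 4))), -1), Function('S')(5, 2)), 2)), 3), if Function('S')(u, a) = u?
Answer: 696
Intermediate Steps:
Mul(Add(-129, Pow(Add(Mul(Mul(2, Mul(-1, Add(3, 4))), -1), Function('S')(5, 2)), 2)), 3) = Mul(Add(-129, Pow(Add(Mul(Mul(2, Mul(-1, Add(3, 4))), -1), 5), 2)), 3) = Mul(Add(-129, Pow(Add(Mul(Mul(2, Mul(-1, 7)), -1), 5), 2)), 3) = Mul(Add(-129, Pow(Add(Mul(Mul(2, -7), -1), 5), 2)), 3) = Mul(Add(-129, Pow(Add(Mul(-14, -1), 5), 2)), 3) = Mul(Add(-129, Pow(Add(14, 5), 2)), 3) = Mul(Add(-129, Pow(19, 2)), 3) = Mul(Add(-129, 361), 3) = Mul(232, 3) = 696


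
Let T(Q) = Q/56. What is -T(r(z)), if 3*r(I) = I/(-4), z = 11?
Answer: 11/672 ≈ 0.016369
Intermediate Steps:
r(I) = -I/12 (r(I) = (I/(-4))/3 = (I*(-¼))/3 = (-I/4)/3 = -I/12)
T(Q) = Q/56 (T(Q) = Q*(1/56) = Q/56)
-T(r(z)) = -(-1/12*11)/56 = -(-11)/(56*12) = -1*(-11/672) = 11/672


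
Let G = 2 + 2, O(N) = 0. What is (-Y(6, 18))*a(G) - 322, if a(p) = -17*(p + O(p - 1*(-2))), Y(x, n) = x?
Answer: 86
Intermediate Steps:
G = 4
a(p) = -17*p (a(p) = -17*(p + 0) = -17*p)
(-Y(6, 18))*a(G) - 322 = (-1*6)*(-17*4) - 322 = -6*(-68) - 322 = 408 - 322 = 86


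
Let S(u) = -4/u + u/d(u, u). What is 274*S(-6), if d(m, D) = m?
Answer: 1370/3 ≈ 456.67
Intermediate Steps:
S(u) = 1 - 4/u (S(u) = -4/u + u/u = -4/u + 1 = 1 - 4/u)
274*S(-6) = 274*((-4 - 6)/(-6)) = 274*(-⅙*(-10)) = 274*(5/3) = 1370/3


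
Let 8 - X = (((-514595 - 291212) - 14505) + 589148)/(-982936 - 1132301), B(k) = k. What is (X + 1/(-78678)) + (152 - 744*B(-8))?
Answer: 339052281182801/55474205562 ≈ 6111.9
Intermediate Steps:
X = 16690732/2115237 (X = 8 - (((-514595 - 291212) - 14505) + 589148)/(-982936 - 1132301) = 8 - ((-805807 - 14505) + 589148)/(-2115237) = 8 - (-820312 + 589148)*(-1)/2115237 = 8 - (-231164)*(-1)/2115237 = 8 - 1*231164/2115237 = 8 - 231164/2115237 = 16690732/2115237 ≈ 7.8907)
(X + 1/(-78678)) + (152 - 744*B(-8)) = (16690732/2115237 + 1/(-78678)) + (152 - 744*(-8)) = (16690732/2115237 - 1/78678) + (152 + 5952) = 437730432353/55474205562 + 6104 = 339052281182801/55474205562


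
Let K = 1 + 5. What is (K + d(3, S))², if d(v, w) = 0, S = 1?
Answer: 36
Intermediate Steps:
K = 6
(K + d(3, S))² = (6 + 0)² = 6² = 36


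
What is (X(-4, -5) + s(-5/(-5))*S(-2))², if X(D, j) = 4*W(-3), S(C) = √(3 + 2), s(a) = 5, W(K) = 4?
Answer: 381 + 160*√5 ≈ 738.77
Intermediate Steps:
S(C) = √5
X(D, j) = 16 (X(D, j) = 4*4 = 16)
(X(-4, -5) + s(-5/(-5))*S(-2))² = (16 + 5*√5)²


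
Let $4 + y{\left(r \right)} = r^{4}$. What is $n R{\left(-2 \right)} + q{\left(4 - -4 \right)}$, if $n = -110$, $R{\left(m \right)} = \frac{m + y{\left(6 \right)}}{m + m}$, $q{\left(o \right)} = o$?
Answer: $35483$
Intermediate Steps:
$y{\left(r \right)} = -4 + r^{4}$
$R{\left(m \right)} = \frac{1292 + m}{2 m}$ ($R{\left(m \right)} = \frac{m - \left(4 - 6^{4}\right)}{m + m} = \frac{m + \left(-4 + 1296\right)}{2 m} = \left(m + 1292\right) \frac{1}{2 m} = \left(1292 + m\right) \frac{1}{2 m} = \frac{1292 + m}{2 m}$)
$n R{\left(-2 \right)} + q{\left(4 - -4 \right)} = - 110 \frac{1292 - 2}{2 \left(-2\right)} + \left(4 - -4\right) = - 110 \cdot \frac{1}{2} \left(- \frac{1}{2}\right) 1290 + \left(4 + 4\right) = \left(-110\right) \left(- \frac{645}{2}\right) + 8 = 35475 + 8 = 35483$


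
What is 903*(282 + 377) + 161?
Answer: 595238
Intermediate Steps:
903*(282 + 377) + 161 = 903*659 + 161 = 595077 + 161 = 595238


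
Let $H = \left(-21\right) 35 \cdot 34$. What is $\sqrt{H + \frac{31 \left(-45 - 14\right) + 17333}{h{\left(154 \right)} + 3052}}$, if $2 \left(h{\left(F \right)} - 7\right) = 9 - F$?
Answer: $\frac{i \sqrt{99041805214}}{1991} \approx 158.07 i$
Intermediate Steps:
$h{\left(F \right)} = \frac{23}{2} - \frac{F}{2}$ ($h{\left(F \right)} = 7 + \frac{9 - F}{2} = 7 - \left(- \frac{9}{2} + \frac{F}{2}\right) = \frac{23}{2} - \frac{F}{2}$)
$H = -24990$ ($H = \left(-735\right) 34 = -24990$)
$\sqrt{H + \frac{31 \left(-45 - 14\right) + 17333}{h{\left(154 \right)} + 3052}} = \sqrt{-24990 + \frac{31 \left(-45 - 14\right) + 17333}{\left(\frac{23}{2} - 77\right) + 3052}} = \sqrt{-24990 + \frac{31 \left(-59\right) + 17333}{\left(\frac{23}{2} - 77\right) + 3052}} = \sqrt{-24990 + \frac{-1829 + 17333}{- \frac{131}{2} + 3052}} = \sqrt{-24990 + \frac{15504}{\frac{5973}{2}}} = \sqrt{-24990 + 15504 \cdot \frac{2}{5973}} = \sqrt{-24990 + \frac{10336}{1991}} = \sqrt{- \frac{49744754}{1991}} = \frac{i \sqrt{99041805214}}{1991}$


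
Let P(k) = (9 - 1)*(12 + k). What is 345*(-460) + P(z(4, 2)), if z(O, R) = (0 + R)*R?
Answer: -158572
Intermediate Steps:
z(O, R) = R**2 (z(O, R) = R*R = R**2)
P(k) = 96 + 8*k (P(k) = 8*(12 + k) = 96 + 8*k)
345*(-460) + P(z(4, 2)) = 345*(-460) + (96 + 8*2**2) = -158700 + (96 + 8*4) = -158700 + (96 + 32) = -158700 + 128 = -158572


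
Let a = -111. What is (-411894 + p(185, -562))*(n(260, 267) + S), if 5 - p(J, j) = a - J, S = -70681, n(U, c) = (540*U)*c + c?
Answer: -15400322562898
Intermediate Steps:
n(U, c) = c + 540*U*c (n(U, c) = 540*U*c + c = c + 540*U*c)
p(J, j) = 116 + J (p(J, j) = 5 - (-111 - J) = 5 + (111 + J) = 116 + J)
(-411894 + p(185, -562))*(n(260, 267) + S) = (-411894 + (116 + 185))*(267*(1 + 540*260) - 70681) = (-411894 + 301)*(267*(1 + 140400) - 70681) = -411593*(267*140401 - 70681) = -411593*(37487067 - 70681) = -411593*37416386 = -15400322562898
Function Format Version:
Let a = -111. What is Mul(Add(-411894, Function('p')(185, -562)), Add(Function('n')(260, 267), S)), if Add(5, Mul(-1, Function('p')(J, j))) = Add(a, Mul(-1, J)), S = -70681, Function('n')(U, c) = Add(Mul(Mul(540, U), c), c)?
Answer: -15400322562898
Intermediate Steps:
Function('n')(U, c) = Add(c, Mul(540, U, c)) (Function('n')(U, c) = Add(Mul(540, U, c), c) = Add(c, Mul(540, U, c)))
Function('p')(J, j) = Add(116, J) (Function('p')(J, j) = Add(5, Mul(-1, Add(-111, Mul(-1, J)))) = Add(5, Add(111, J)) = Add(116, J))
Mul(Add(-411894, Function('p')(185, -562)), Add(Function('n')(260, 267), S)) = Mul(Add(-411894, Add(116, 185)), Add(Mul(267, Add(1, Mul(540, 260))), -70681)) = Mul(Add(-411894, 301), Add(Mul(267, Add(1, 140400)), -70681)) = Mul(-411593, Add(Mul(267, 140401), -70681)) = Mul(-411593, Add(37487067, -70681)) = Mul(-411593, 37416386) = -15400322562898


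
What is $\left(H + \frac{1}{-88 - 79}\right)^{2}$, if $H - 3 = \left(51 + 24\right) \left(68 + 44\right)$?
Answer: $\frac{1969250890000}{27889} \approx 7.061 \cdot 10^{7}$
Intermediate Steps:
$H = 8403$ ($H = 3 + \left(51 + 24\right) \left(68 + 44\right) = 3 + 75 \cdot 112 = 3 + 8400 = 8403$)
$\left(H + \frac{1}{-88 - 79}\right)^{2} = \left(8403 + \frac{1}{-88 - 79}\right)^{2} = \left(8403 + \frac{1}{-167}\right)^{2} = \left(8403 - \frac{1}{167}\right)^{2} = \left(\frac{1403300}{167}\right)^{2} = \frac{1969250890000}{27889}$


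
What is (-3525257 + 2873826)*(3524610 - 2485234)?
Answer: -677081747056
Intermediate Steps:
(-3525257 + 2873826)*(3524610 - 2485234) = -651431*1039376 = -677081747056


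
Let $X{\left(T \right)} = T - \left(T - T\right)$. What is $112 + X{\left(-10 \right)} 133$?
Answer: $-1218$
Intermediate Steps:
$X{\left(T \right)} = T$ ($X{\left(T \right)} = T - 0 = T + 0 = T$)
$112 + X{\left(-10 \right)} 133 = 112 - 1330 = -1218$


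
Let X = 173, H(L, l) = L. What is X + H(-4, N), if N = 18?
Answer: 169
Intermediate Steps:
X + H(-4, N) = 173 - 4 = 169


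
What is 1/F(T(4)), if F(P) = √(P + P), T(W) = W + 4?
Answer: ¼ ≈ 0.25000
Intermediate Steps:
T(W) = 4 + W
F(P) = √2*√P (F(P) = √(2*P) = √2*√P)
1/F(T(4)) = 1/(√2*√(4 + 4)) = 1/(√2*√8) = 1/(√2*(2*√2)) = 1/4 = ¼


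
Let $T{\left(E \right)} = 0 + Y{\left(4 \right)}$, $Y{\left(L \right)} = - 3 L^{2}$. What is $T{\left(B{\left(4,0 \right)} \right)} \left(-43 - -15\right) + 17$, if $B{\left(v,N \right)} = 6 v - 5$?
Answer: $1361$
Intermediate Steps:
$B{\left(v,N \right)} = -5 + 6 v$
$T{\left(E \right)} = -48$ ($T{\left(E \right)} = 0 - 3 \cdot 4^{2} = 0 - 48 = -48$)
$T{\left(B{\left(4,0 \right)} \right)} \left(-43 - -15\right) + 17 = - 48 \left(-43 - -15\right) + 17 = - 48 \left(-43 + 15\right) + 17 = \left(-48\right) \left(-28\right) + 17 = 1344 + 17 = 1361$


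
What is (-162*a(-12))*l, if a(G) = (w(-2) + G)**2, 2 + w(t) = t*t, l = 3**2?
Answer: -145800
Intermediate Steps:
l = 9
w(t) = -2 + t**2 (w(t) = -2 + t*t = -2 + t**2)
a(G) = (2 + G)**2 (a(G) = ((-2 + (-2)**2) + G)**2 = ((-2 + 4) + G)**2 = (2 + G)**2)
(-162*a(-12))*l = -162*(2 - 12)**2*9 = -162*(-10)**2*9 = -162*100*9 = -16200*9 = -145800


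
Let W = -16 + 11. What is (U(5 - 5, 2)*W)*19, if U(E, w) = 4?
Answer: -380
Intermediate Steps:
W = -5
(U(5 - 5, 2)*W)*19 = (4*(-5))*19 = -20*19 = -380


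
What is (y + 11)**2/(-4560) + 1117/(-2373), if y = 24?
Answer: -533363/721392 ≈ -0.73935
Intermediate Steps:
(y + 11)**2/(-4560) + 1117/(-2373) = (24 + 11)**2/(-4560) + 1117/(-2373) = 35**2*(-1/4560) + 1117*(-1/2373) = 1225*(-1/4560) - 1117/2373 = -245/912 - 1117/2373 = -533363/721392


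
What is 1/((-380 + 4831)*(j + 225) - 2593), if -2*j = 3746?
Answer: -1/7337841 ≈ -1.3628e-7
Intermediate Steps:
j = -1873 (j = -1/2*3746 = -1873)
1/((-380 + 4831)*(j + 225) - 2593) = 1/((-380 + 4831)*(-1873 + 225) - 2593) = 1/(4451*(-1648) - 2593) = 1/(-7335248 - 2593) = 1/(-7337841) = -1/7337841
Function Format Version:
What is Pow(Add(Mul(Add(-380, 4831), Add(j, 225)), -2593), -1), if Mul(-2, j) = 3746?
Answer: Rational(-1, 7337841) ≈ -1.3628e-7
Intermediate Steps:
j = -1873 (j = Mul(Rational(-1, 2), 3746) = -1873)
Pow(Add(Mul(Add(-380, 4831), Add(j, 225)), -2593), -1) = Pow(Add(Mul(Add(-380, 4831), Add(-1873, 225)), -2593), -1) = Pow(Add(Mul(4451, -1648), -2593), -1) = Pow(Add(-7335248, -2593), -1) = Pow(-7337841, -1) = Rational(-1, 7337841)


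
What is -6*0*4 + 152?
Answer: 152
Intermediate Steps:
-6*0*4 + 152 = -2*0*4 + 152 = 0*4 + 152 = 0 + 152 = 152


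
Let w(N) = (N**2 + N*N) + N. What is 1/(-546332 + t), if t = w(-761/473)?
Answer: -223729/122229513739 ≈ -1.8304e-6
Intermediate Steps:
w(N) = N + 2*N**2 (w(N) = (N**2 + N**2) + N = 2*N**2 + N = N + 2*N**2)
t = 798289/223729 (t = (-761/473)*(1 + 2*(-761/473)) = (-761*1/473)*(1 + 2*(-761*1/473)) = -761*(1 + 2*(-761/473))/473 = -761*(1 - 1522/473)/473 = -761/473*(-1049/473) = 798289/223729 ≈ 3.5681)
1/(-546332 + t) = 1/(-546332 + 798289/223729) = 1/(-122229513739/223729) = -223729/122229513739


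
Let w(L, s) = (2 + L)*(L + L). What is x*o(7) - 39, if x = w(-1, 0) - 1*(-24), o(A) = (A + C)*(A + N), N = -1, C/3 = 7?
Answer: 3657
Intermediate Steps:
C = 21 (C = 3*7 = 21)
w(L, s) = 2*L*(2 + L) (w(L, s) = (2 + L)*(2*L) = 2*L*(2 + L))
o(A) = (-1 + A)*(21 + A) (o(A) = (A + 21)*(A - 1) = (21 + A)*(-1 + A) = (-1 + A)*(21 + A))
x = 22 (x = 2*(-1)*(2 - 1) - 1*(-24) = 2*(-1)*1 + 24 = -2 + 24 = 22)
x*o(7) - 39 = 22*(-21 + 7² + 20*7) - 39 = 22*(-21 + 49 + 140) - 39 = 22*168 - 39 = 3696 - 39 = 3657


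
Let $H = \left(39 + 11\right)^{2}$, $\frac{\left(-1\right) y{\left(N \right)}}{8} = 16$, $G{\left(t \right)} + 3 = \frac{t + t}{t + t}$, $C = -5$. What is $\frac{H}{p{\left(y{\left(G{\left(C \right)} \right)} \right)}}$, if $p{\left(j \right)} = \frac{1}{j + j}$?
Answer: $-640000$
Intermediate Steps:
$G{\left(t \right)} = -2$ ($G{\left(t \right)} = -3 + \frac{t + t}{t + t} = -3 + \frac{2 t}{2 t} = -3 + 2 t \frac{1}{2 t} = -3 + 1 = -2$)
$y{\left(N \right)} = -128$ ($y{\left(N \right)} = \left(-8\right) 16 = -128$)
$p{\left(j \right)} = \frac{1}{2 j}$
$H = 2500$ ($H = 50^{2} = 2500$)
$\frac{H}{p{\left(y{\left(G{\left(C \right)} \right)} \right)}} = \frac{2500}{\frac{1}{2} \frac{1}{-128}} = \frac{2500}{\frac{1}{2} \left(- \frac{1}{128}\right)} = \frac{2500}{- \frac{1}{256}} = 2500 \left(-256\right) = -640000$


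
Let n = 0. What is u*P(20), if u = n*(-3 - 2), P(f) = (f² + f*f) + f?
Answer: 0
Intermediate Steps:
P(f) = f + 2*f² (P(f) = (f² + f²) + f = 2*f² + f = f + 2*f²)
u = 0 (u = 0*(-3 - 2) = 0*(-5) = 0)
u*P(20) = 0*(20*(1 + 2*20)) = 0*(20*(1 + 40)) = 0*(20*41) = 0*820 = 0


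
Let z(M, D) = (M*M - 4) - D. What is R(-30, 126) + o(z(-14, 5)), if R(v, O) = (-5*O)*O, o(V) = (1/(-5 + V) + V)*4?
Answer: -7155510/91 ≈ -78632.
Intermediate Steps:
z(M, D) = -4 + M² - D (z(M, D) = (M² - 4) - D = (-4 + M²) - D = -4 + M² - D)
o(V) = 4*V + 4/(-5 + V) (o(V) = (V + 1/(-5 + V))*4 = 4*V + 4/(-5 + V))
R(v, O) = -5*O²
R(-30, 126) + o(z(-14, 5)) = -5*126² + 4*(1 + (-4 + (-14)² - 1*5)² - 5*(-4 + (-14)² - 1*5))/(-5 + (-4 + (-14)² - 1*5)) = -5*15876 + 4*(1 + (-4 + 196 - 5)² - 5*(-4 + 196 - 5))/(-5 + (-4 + 196 - 5)) = -79380 + 4*(1 + 187² - 5*187)/(-5 + 187) = -79380 + 4*(1 + 34969 - 935)/182 = -79380 + 4*(1/182)*34035 = -79380 + 68070/91 = -7155510/91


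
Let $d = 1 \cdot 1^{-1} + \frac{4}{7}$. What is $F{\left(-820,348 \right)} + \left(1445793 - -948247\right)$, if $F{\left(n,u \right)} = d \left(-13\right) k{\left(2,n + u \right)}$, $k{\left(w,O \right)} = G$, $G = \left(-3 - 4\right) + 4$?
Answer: $\frac{16758709}{7} \approx 2.3941 \cdot 10^{6}$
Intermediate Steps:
$G = -3$ ($G = -7 + 4 = -3$)
$k{\left(w,O \right)} = -3$
$d = \frac{11}{7}$ ($d = 1 \cdot 1 + 4 \cdot \frac{1}{7} = 1 + \frac{4}{7} = \frac{11}{7} \approx 1.5714$)
$F{\left(n,u \right)} = \frac{429}{7}$ ($F{\left(n,u \right)} = \frac{11}{7} \left(-13\right) \left(-3\right) = \left(- \frac{143}{7}\right) \left(-3\right) = \frac{429}{7}$)
$F{\left(-820,348 \right)} + \left(1445793 - -948247\right) = \frac{429}{7} + \left(1445793 - -948247\right) = \frac{429}{7} + \left(1445793 + 948247\right) = \frac{429}{7} + 2394040 = \frac{16758709}{7}$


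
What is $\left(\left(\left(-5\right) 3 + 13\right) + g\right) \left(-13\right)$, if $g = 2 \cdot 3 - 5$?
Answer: $13$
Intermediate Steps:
$g = 1$ ($g = 6 - 5 = 1$)
$\left(\left(\left(-5\right) 3 + 13\right) + g\right) \left(-13\right) = \left(\left(\left(-5\right) 3 + 13\right) + 1\right) \left(-13\right) = \left(\left(-15 + 13\right) + 1\right) \left(-13\right) = \left(-2 + 1\right) \left(-13\right) = \left(-1\right) \left(-13\right) = 13$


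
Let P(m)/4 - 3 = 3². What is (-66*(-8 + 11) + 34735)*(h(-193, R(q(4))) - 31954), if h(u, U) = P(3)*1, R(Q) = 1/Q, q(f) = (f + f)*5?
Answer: -1101937522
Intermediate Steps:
P(m) = 48 (P(m) = 12 + 4*3² = 12 + 4*9 = 12 + 36 = 48)
q(f) = 10*f (q(f) = (2*f)*5 = 10*f)
h(u, U) = 48 (h(u, U) = 48*1 = 48)
(-66*(-8 + 11) + 34735)*(h(-193, R(q(4))) - 31954) = (-66*(-8 + 11) + 34735)*(48 - 31954) = (-66*3 + 34735)*(-31906) = (-198 + 34735)*(-31906) = 34537*(-31906) = -1101937522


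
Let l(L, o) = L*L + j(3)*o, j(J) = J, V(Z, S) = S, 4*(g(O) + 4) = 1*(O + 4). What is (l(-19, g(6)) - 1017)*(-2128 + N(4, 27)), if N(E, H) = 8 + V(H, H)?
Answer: 2764853/2 ≈ 1.3824e+6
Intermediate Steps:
g(O) = -3 + O/4 (g(O) = -4 + (1*(O + 4))/4 = -4 + (1*(4 + O))/4 = -4 + (4 + O)/4 = -4 + (1 + O/4) = -3 + O/4)
N(E, H) = 8 + H
l(L, o) = L² + 3*o (l(L, o) = L*L + 3*o = L² + 3*o)
(l(-19, g(6)) - 1017)*(-2128 + N(4, 27)) = (((-19)² + 3*(-3 + (¼)*6)) - 1017)*(-2128 + (8 + 27)) = ((361 + 3*(-3 + 3/2)) - 1017)*(-2128 + 35) = ((361 + 3*(-3/2)) - 1017)*(-2093) = ((361 - 9/2) - 1017)*(-2093) = (713/2 - 1017)*(-2093) = -1321/2*(-2093) = 2764853/2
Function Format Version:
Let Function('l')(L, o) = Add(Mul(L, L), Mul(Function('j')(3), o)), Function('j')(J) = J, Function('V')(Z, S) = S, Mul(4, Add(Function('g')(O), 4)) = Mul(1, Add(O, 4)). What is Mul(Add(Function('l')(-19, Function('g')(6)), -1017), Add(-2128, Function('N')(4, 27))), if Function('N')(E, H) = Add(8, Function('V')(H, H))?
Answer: Rational(2764853, 2) ≈ 1.3824e+6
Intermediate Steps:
Function('g')(O) = Add(-3, Mul(Rational(1, 4), O)) (Function('g')(O) = Add(-4, Mul(Rational(1, 4), Mul(1, Add(O, 4)))) = Add(-4, Mul(Rational(1, 4), Mul(1, Add(4, O)))) = Add(-4, Mul(Rational(1, 4), Add(4, O))) = Add(-4, Add(1, Mul(Rational(1, 4), O))) = Add(-3, Mul(Rational(1, 4), O)))
Function('N')(E, H) = Add(8, H)
Function('l')(L, o) = Add(Pow(L, 2), Mul(3, o)) (Function('l')(L, o) = Add(Mul(L, L), Mul(3, o)) = Add(Pow(L, 2), Mul(3, o)))
Mul(Add(Function('l')(-19, Function('g')(6)), -1017), Add(-2128, Function('N')(4, 27))) = Mul(Add(Add(Pow(-19, 2), Mul(3, Add(-3, Mul(Rational(1, 4), 6)))), -1017), Add(-2128, Add(8, 27))) = Mul(Add(Add(361, Mul(3, Add(-3, Rational(3, 2)))), -1017), Add(-2128, 35)) = Mul(Add(Add(361, Mul(3, Rational(-3, 2))), -1017), -2093) = Mul(Add(Add(361, Rational(-9, 2)), -1017), -2093) = Mul(Add(Rational(713, 2), -1017), -2093) = Mul(Rational(-1321, 2), -2093) = Rational(2764853, 2)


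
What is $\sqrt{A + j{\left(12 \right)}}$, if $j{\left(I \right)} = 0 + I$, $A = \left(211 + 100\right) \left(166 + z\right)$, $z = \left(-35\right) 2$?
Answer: $2 \sqrt{7467} \approx 172.82$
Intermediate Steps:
$z = -70$
$A = 29856$ ($A = \left(211 + 100\right) \left(166 - 70\right) = 311 \cdot 96 = 29856$)
$j{\left(I \right)} = I$
$\sqrt{A + j{\left(12 \right)}} = \sqrt{29856 + 12} = \sqrt{29868} = 2 \sqrt{7467}$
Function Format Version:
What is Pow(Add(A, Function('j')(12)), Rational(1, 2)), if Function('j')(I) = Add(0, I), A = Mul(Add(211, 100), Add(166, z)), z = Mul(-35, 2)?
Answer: Mul(2, Pow(7467, Rational(1, 2))) ≈ 172.82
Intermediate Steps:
z = -70
A = 29856 (A = Mul(Add(211, 100), Add(166, -70)) = Mul(311, 96) = 29856)
Function('j')(I) = I
Pow(Add(A, Function('j')(12)), Rational(1, 2)) = Pow(Add(29856, 12), Rational(1, 2)) = Pow(29868, Rational(1, 2)) = Mul(2, Pow(7467, Rational(1, 2)))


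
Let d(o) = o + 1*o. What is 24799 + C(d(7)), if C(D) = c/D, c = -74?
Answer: 173556/7 ≈ 24794.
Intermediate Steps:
d(o) = 2*o (d(o) = o + o = 2*o)
C(D) = -74/D
24799 + C(d(7)) = 24799 - 74/(2*7) = 24799 - 74/14 = 24799 - 74*1/14 = 24799 - 37/7 = 173556/7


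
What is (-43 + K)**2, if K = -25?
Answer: 4624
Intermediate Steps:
(-43 + K)**2 = (-43 - 25)**2 = (-68)**2 = 4624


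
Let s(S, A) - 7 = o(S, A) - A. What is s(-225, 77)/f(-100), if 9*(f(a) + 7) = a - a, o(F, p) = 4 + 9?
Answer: 57/7 ≈ 8.1429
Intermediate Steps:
o(F, p) = 13
s(S, A) = 20 - A (s(S, A) = 7 + (13 - A) = 20 - A)
f(a) = -7 (f(a) = -7 + (a - a)/9 = -7 + (⅑)*0 = -7 + 0 = -7)
s(-225, 77)/f(-100) = (20 - 1*77)/(-7) = (20 - 77)*(-⅐) = -57*(-⅐) = 57/7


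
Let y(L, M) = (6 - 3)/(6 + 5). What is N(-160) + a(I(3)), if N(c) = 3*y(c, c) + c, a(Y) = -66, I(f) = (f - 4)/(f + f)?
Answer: -2477/11 ≈ -225.18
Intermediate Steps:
I(f) = (-4 + f)/(2*f) (I(f) = (-4 + f)/((2*f)) = (-4 + f)*(1/(2*f)) = (-4 + f)/(2*f))
y(L, M) = 3/11
N(c) = 9/11 + c (N(c) = 3*(3/11) + c = 9/11 + c)
N(-160) + a(I(3)) = (9/11 - 160) - 66 = -1751/11 - 66 = -2477/11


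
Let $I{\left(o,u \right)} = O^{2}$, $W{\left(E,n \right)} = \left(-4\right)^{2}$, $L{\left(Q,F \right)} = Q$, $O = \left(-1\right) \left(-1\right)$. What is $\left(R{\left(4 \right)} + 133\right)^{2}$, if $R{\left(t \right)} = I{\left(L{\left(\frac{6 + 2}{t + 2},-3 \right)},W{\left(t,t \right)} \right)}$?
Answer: $17956$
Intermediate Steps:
$O = 1$
$W{\left(E,n \right)} = 16$
$I{\left(o,u \right)} = 1$ ($I{\left(o,u \right)} = 1^{2} = 1$)
$R{\left(t \right)} = 1$
$\left(R{\left(4 \right)} + 133\right)^{2} = \left(1 + 133\right)^{2} = 134^{2} = 17956$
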